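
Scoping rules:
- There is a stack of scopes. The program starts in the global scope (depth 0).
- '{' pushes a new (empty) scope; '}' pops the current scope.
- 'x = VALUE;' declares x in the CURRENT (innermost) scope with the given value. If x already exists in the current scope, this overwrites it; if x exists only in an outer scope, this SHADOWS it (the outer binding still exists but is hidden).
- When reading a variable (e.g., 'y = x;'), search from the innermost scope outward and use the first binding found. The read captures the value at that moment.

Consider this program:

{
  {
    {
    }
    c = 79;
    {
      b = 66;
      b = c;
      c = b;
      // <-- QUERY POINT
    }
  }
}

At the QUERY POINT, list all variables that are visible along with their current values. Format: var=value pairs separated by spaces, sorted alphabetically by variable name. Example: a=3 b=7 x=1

Answer: b=79 c=79

Derivation:
Step 1: enter scope (depth=1)
Step 2: enter scope (depth=2)
Step 3: enter scope (depth=3)
Step 4: exit scope (depth=2)
Step 5: declare c=79 at depth 2
Step 6: enter scope (depth=3)
Step 7: declare b=66 at depth 3
Step 8: declare b=(read c)=79 at depth 3
Step 9: declare c=(read b)=79 at depth 3
Visible at query point: b=79 c=79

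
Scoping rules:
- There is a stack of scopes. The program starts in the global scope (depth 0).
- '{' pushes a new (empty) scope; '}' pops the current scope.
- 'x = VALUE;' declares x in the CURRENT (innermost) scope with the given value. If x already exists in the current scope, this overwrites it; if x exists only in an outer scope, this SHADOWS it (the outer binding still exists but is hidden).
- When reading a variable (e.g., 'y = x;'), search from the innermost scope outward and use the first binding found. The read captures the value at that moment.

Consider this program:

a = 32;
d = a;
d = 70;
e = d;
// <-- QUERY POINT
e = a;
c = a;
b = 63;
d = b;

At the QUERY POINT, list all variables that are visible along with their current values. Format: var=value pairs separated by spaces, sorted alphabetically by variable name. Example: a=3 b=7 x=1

Answer: a=32 d=70 e=70

Derivation:
Step 1: declare a=32 at depth 0
Step 2: declare d=(read a)=32 at depth 0
Step 3: declare d=70 at depth 0
Step 4: declare e=(read d)=70 at depth 0
Visible at query point: a=32 d=70 e=70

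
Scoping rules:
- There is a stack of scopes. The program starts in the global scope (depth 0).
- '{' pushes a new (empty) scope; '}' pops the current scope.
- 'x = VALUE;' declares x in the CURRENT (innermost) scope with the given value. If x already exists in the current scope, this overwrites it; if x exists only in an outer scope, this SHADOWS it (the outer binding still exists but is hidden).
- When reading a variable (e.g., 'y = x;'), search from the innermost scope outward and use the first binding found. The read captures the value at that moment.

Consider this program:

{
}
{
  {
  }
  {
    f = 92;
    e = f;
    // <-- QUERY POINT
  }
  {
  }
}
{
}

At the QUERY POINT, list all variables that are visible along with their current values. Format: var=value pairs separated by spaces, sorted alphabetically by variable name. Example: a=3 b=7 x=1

Step 1: enter scope (depth=1)
Step 2: exit scope (depth=0)
Step 3: enter scope (depth=1)
Step 4: enter scope (depth=2)
Step 5: exit scope (depth=1)
Step 6: enter scope (depth=2)
Step 7: declare f=92 at depth 2
Step 8: declare e=(read f)=92 at depth 2
Visible at query point: e=92 f=92

Answer: e=92 f=92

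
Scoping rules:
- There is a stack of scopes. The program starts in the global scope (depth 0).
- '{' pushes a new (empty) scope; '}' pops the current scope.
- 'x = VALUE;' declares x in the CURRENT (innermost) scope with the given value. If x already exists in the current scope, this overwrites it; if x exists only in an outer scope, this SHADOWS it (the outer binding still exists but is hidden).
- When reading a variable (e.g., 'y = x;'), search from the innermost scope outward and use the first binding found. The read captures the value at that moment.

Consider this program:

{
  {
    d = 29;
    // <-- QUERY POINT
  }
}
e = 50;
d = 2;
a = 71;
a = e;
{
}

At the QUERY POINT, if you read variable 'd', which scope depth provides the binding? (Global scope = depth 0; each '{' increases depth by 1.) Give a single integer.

Step 1: enter scope (depth=1)
Step 2: enter scope (depth=2)
Step 3: declare d=29 at depth 2
Visible at query point: d=29

Answer: 2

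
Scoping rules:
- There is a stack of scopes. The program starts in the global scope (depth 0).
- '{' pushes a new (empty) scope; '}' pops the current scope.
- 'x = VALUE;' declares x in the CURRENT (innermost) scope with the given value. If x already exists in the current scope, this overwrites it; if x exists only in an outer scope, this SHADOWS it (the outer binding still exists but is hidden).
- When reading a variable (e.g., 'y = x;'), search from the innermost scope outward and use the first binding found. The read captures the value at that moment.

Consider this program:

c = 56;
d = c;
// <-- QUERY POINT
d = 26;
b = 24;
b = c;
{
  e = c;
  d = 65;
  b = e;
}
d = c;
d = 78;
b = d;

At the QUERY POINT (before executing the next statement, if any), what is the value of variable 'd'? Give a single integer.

Answer: 56

Derivation:
Step 1: declare c=56 at depth 0
Step 2: declare d=(read c)=56 at depth 0
Visible at query point: c=56 d=56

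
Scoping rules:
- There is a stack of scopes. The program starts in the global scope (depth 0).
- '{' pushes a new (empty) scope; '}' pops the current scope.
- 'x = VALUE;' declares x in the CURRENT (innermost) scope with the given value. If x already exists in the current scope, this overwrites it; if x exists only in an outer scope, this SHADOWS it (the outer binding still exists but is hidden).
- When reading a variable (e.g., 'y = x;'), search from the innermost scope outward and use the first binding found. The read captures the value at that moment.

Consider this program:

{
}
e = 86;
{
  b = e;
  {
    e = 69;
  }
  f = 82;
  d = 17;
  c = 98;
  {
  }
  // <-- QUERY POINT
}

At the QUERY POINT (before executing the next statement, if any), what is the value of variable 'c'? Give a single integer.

Step 1: enter scope (depth=1)
Step 2: exit scope (depth=0)
Step 3: declare e=86 at depth 0
Step 4: enter scope (depth=1)
Step 5: declare b=(read e)=86 at depth 1
Step 6: enter scope (depth=2)
Step 7: declare e=69 at depth 2
Step 8: exit scope (depth=1)
Step 9: declare f=82 at depth 1
Step 10: declare d=17 at depth 1
Step 11: declare c=98 at depth 1
Step 12: enter scope (depth=2)
Step 13: exit scope (depth=1)
Visible at query point: b=86 c=98 d=17 e=86 f=82

Answer: 98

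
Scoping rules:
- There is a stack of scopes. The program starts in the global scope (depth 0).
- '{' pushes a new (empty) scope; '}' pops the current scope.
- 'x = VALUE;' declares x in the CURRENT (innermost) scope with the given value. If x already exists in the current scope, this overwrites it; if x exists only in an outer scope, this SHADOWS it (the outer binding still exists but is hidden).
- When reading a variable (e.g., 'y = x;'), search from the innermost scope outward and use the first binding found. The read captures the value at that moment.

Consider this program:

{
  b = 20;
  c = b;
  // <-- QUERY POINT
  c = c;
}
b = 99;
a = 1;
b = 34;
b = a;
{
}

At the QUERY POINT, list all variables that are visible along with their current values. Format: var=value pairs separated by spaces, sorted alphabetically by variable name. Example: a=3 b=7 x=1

Step 1: enter scope (depth=1)
Step 2: declare b=20 at depth 1
Step 3: declare c=(read b)=20 at depth 1
Visible at query point: b=20 c=20

Answer: b=20 c=20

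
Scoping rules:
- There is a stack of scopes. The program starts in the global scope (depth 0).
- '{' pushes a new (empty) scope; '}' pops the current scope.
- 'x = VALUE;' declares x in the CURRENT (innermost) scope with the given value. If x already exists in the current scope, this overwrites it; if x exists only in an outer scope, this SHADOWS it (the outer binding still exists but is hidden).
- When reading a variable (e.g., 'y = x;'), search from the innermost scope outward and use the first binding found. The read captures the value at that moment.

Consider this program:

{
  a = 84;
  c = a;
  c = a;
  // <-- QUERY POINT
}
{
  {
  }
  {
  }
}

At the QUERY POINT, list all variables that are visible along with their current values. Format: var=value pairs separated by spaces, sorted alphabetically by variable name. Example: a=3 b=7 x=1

Answer: a=84 c=84

Derivation:
Step 1: enter scope (depth=1)
Step 2: declare a=84 at depth 1
Step 3: declare c=(read a)=84 at depth 1
Step 4: declare c=(read a)=84 at depth 1
Visible at query point: a=84 c=84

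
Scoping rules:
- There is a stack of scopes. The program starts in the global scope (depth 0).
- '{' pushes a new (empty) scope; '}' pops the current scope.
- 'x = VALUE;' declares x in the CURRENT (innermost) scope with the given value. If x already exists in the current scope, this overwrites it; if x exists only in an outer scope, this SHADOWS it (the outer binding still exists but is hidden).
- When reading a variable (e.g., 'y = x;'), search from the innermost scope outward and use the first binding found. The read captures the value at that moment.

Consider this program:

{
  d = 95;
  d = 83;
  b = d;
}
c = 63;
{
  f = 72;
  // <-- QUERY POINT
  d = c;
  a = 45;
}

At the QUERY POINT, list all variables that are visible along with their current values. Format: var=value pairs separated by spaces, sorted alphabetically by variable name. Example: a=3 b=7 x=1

Step 1: enter scope (depth=1)
Step 2: declare d=95 at depth 1
Step 3: declare d=83 at depth 1
Step 4: declare b=(read d)=83 at depth 1
Step 5: exit scope (depth=0)
Step 6: declare c=63 at depth 0
Step 7: enter scope (depth=1)
Step 8: declare f=72 at depth 1
Visible at query point: c=63 f=72

Answer: c=63 f=72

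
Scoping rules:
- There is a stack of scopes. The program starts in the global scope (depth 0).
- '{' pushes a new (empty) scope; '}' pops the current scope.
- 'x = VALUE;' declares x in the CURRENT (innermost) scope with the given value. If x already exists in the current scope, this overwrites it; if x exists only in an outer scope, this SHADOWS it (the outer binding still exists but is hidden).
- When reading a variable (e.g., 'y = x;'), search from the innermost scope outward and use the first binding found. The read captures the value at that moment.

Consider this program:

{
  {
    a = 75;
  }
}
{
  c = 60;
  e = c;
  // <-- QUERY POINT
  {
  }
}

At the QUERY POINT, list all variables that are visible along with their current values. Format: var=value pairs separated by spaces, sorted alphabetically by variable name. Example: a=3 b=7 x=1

Answer: c=60 e=60

Derivation:
Step 1: enter scope (depth=1)
Step 2: enter scope (depth=2)
Step 3: declare a=75 at depth 2
Step 4: exit scope (depth=1)
Step 5: exit scope (depth=0)
Step 6: enter scope (depth=1)
Step 7: declare c=60 at depth 1
Step 8: declare e=(read c)=60 at depth 1
Visible at query point: c=60 e=60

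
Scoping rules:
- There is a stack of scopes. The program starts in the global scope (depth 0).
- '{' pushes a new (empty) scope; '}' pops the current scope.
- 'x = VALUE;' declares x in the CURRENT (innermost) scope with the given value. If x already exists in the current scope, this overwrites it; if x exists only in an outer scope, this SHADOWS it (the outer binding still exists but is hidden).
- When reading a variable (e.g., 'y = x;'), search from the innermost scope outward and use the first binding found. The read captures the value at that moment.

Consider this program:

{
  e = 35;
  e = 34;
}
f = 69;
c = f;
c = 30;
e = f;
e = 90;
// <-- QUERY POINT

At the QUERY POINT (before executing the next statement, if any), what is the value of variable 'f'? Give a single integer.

Step 1: enter scope (depth=1)
Step 2: declare e=35 at depth 1
Step 3: declare e=34 at depth 1
Step 4: exit scope (depth=0)
Step 5: declare f=69 at depth 0
Step 6: declare c=(read f)=69 at depth 0
Step 7: declare c=30 at depth 0
Step 8: declare e=(read f)=69 at depth 0
Step 9: declare e=90 at depth 0
Visible at query point: c=30 e=90 f=69

Answer: 69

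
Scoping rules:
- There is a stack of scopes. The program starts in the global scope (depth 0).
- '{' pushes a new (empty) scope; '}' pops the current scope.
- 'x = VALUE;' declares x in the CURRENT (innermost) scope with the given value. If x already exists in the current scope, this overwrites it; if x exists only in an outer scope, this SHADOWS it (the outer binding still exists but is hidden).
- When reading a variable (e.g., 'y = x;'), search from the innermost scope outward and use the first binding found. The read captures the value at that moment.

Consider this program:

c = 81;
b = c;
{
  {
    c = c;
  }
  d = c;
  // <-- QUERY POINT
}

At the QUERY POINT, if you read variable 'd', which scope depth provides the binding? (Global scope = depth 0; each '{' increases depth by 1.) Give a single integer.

Answer: 1

Derivation:
Step 1: declare c=81 at depth 0
Step 2: declare b=(read c)=81 at depth 0
Step 3: enter scope (depth=1)
Step 4: enter scope (depth=2)
Step 5: declare c=(read c)=81 at depth 2
Step 6: exit scope (depth=1)
Step 7: declare d=(read c)=81 at depth 1
Visible at query point: b=81 c=81 d=81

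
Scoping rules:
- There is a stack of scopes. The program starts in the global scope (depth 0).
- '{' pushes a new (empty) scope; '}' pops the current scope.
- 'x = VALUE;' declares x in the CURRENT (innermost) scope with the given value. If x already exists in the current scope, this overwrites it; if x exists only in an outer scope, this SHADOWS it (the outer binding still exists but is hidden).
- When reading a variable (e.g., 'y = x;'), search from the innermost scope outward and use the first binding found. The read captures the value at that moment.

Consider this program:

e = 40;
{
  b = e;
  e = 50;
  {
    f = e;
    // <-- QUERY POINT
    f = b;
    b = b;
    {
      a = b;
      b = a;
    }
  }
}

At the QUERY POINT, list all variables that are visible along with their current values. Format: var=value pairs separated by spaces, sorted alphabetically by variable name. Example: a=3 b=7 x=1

Step 1: declare e=40 at depth 0
Step 2: enter scope (depth=1)
Step 3: declare b=(read e)=40 at depth 1
Step 4: declare e=50 at depth 1
Step 5: enter scope (depth=2)
Step 6: declare f=(read e)=50 at depth 2
Visible at query point: b=40 e=50 f=50

Answer: b=40 e=50 f=50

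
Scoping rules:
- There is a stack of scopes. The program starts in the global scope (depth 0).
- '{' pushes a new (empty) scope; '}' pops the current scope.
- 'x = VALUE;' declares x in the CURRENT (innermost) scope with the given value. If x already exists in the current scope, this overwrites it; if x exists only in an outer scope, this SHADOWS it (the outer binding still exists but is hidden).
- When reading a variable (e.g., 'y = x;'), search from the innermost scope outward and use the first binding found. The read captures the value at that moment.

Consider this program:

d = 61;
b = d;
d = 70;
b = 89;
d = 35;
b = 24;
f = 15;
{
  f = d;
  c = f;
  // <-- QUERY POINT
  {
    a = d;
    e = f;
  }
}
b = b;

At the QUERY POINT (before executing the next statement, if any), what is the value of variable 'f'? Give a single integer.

Step 1: declare d=61 at depth 0
Step 2: declare b=(read d)=61 at depth 0
Step 3: declare d=70 at depth 0
Step 4: declare b=89 at depth 0
Step 5: declare d=35 at depth 0
Step 6: declare b=24 at depth 0
Step 7: declare f=15 at depth 0
Step 8: enter scope (depth=1)
Step 9: declare f=(read d)=35 at depth 1
Step 10: declare c=(read f)=35 at depth 1
Visible at query point: b=24 c=35 d=35 f=35

Answer: 35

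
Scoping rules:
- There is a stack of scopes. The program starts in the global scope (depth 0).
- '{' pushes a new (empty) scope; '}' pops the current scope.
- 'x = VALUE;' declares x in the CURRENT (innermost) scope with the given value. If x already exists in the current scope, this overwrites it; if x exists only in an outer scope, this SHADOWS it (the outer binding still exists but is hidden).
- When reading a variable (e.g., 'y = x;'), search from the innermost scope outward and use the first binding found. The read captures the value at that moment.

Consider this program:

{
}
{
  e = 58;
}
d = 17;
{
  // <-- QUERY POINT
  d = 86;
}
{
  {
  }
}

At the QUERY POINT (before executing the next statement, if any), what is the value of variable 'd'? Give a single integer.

Answer: 17

Derivation:
Step 1: enter scope (depth=1)
Step 2: exit scope (depth=0)
Step 3: enter scope (depth=1)
Step 4: declare e=58 at depth 1
Step 5: exit scope (depth=0)
Step 6: declare d=17 at depth 0
Step 7: enter scope (depth=1)
Visible at query point: d=17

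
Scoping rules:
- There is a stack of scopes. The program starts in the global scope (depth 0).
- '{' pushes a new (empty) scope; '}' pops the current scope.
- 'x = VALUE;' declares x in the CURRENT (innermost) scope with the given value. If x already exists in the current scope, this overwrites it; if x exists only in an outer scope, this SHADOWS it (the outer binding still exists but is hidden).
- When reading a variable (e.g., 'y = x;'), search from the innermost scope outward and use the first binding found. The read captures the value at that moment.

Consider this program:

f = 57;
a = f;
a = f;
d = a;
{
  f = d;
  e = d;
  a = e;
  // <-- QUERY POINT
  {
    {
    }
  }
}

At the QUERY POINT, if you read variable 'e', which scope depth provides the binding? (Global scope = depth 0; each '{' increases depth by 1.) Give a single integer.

Step 1: declare f=57 at depth 0
Step 2: declare a=(read f)=57 at depth 0
Step 3: declare a=(read f)=57 at depth 0
Step 4: declare d=(read a)=57 at depth 0
Step 5: enter scope (depth=1)
Step 6: declare f=(read d)=57 at depth 1
Step 7: declare e=(read d)=57 at depth 1
Step 8: declare a=(read e)=57 at depth 1
Visible at query point: a=57 d=57 e=57 f=57

Answer: 1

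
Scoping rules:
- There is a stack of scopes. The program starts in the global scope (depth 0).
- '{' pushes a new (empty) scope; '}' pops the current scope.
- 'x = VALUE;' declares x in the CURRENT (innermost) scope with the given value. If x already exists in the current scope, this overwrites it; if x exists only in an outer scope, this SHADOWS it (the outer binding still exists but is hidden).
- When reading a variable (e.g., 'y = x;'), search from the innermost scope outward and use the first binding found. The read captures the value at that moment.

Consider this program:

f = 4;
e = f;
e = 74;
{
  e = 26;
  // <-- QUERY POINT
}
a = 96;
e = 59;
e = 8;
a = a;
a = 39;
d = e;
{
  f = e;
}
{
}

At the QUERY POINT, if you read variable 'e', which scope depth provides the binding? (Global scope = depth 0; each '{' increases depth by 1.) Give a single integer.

Step 1: declare f=4 at depth 0
Step 2: declare e=(read f)=4 at depth 0
Step 3: declare e=74 at depth 0
Step 4: enter scope (depth=1)
Step 5: declare e=26 at depth 1
Visible at query point: e=26 f=4

Answer: 1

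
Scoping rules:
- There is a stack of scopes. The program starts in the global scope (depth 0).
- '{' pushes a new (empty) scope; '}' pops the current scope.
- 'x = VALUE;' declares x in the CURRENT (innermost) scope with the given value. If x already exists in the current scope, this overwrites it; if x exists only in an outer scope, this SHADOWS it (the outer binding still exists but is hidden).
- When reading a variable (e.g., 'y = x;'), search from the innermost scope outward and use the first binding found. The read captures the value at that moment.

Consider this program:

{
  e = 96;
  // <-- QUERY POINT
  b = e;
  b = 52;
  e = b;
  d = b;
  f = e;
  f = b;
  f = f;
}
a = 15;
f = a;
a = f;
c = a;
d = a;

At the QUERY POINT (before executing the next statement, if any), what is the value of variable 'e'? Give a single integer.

Answer: 96

Derivation:
Step 1: enter scope (depth=1)
Step 2: declare e=96 at depth 1
Visible at query point: e=96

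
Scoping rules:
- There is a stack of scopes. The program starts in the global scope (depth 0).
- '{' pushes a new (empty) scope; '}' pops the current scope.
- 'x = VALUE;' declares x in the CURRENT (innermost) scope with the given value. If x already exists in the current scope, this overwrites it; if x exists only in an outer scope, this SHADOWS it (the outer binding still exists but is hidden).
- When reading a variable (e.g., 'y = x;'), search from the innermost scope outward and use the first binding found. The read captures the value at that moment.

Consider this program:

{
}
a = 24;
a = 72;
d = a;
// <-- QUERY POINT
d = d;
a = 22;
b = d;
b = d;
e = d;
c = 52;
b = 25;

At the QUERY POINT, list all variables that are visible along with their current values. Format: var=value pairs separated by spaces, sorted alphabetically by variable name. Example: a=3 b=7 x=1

Step 1: enter scope (depth=1)
Step 2: exit scope (depth=0)
Step 3: declare a=24 at depth 0
Step 4: declare a=72 at depth 0
Step 5: declare d=(read a)=72 at depth 0
Visible at query point: a=72 d=72

Answer: a=72 d=72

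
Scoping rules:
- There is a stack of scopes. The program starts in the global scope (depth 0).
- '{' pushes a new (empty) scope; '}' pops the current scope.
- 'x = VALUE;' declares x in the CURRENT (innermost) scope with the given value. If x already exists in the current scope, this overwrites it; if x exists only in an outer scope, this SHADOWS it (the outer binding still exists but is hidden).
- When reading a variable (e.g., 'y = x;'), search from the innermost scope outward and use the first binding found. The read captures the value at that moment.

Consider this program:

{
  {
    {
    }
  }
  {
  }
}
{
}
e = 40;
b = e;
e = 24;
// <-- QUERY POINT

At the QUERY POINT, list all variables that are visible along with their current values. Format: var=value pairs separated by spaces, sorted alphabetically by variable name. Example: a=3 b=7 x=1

Answer: b=40 e=24

Derivation:
Step 1: enter scope (depth=1)
Step 2: enter scope (depth=2)
Step 3: enter scope (depth=3)
Step 4: exit scope (depth=2)
Step 5: exit scope (depth=1)
Step 6: enter scope (depth=2)
Step 7: exit scope (depth=1)
Step 8: exit scope (depth=0)
Step 9: enter scope (depth=1)
Step 10: exit scope (depth=0)
Step 11: declare e=40 at depth 0
Step 12: declare b=(read e)=40 at depth 0
Step 13: declare e=24 at depth 0
Visible at query point: b=40 e=24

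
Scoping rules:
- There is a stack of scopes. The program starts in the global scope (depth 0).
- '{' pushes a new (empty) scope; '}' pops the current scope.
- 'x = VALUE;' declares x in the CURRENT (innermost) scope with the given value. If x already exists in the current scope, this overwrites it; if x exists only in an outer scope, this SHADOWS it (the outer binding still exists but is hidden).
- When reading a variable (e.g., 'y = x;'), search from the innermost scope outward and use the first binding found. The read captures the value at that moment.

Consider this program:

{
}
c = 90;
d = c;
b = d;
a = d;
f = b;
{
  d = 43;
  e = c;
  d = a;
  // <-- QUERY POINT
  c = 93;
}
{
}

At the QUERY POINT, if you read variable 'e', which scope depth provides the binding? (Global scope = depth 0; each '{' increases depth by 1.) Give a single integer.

Answer: 1

Derivation:
Step 1: enter scope (depth=1)
Step 2: exit scope (depth=0)
Step 3: declare c=90 at depth 0
Step 4: declare d=(read c)=90 at depth 0
Step 5: declare b=(read d)=90 at depth 0
Step 6: declare a=(read d)=90 at depth 0
Step 7: declare f=(read b)=90 at depth 0
Step 8: enter scope (depth=1)
Step 9: declare d=43 at depth 1
Step 10: declare e=(read c)=90 at depth 1
Step 11: declare d=(read a)=90 at depth 1
Visible at query point: a=90 b=90 c=90 d=90 e=90 f=90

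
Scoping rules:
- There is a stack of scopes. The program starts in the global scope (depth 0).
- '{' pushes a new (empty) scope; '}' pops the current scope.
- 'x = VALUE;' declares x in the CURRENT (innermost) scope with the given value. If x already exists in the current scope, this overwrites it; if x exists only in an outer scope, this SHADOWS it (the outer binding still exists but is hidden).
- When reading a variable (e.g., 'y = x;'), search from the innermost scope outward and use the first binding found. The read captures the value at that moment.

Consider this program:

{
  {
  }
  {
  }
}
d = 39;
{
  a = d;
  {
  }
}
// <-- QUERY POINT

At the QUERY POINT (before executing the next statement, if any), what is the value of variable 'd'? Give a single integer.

Answer: 39

Derivation:
Step 1: enter scope (depth=1)
Step 2: enter scope (depth=2)
Step 3: exit scope (depth=1)
Step 4: enter scope (depth=2)
Step 5: exit scope (depth=1)
Step 6: exit scope (depth=0)
Step 7: declare d=39 at depth 0
Step 8: enter scope (depth=1)
Step 9: declare a=(read d)=39 at depth 1
Step 10: enter scope (depth=2)
Step 11: exit scope (depth=1)
Step 12: exit scope (depth=0)
Visible at query point: d=39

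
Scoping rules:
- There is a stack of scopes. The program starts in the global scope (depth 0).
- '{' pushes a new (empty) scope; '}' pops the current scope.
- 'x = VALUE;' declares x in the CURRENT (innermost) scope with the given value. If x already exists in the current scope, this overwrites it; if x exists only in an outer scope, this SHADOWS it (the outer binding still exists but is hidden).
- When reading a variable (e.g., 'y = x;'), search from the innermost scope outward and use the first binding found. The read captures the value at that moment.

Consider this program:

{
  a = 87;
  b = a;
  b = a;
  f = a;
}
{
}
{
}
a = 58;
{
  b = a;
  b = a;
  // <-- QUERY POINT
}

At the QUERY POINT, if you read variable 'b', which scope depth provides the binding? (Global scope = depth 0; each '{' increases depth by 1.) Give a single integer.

Step 1: enter scope (depth=1)
Step 2: declare a=87 at depth 1
Step 3: declare b=(read a)=87 at depth 1
Step 4: declare b=(read a)=87 at depth 1
Step 5: declare f=(read a)=87 at depth 1
Step 6: exit scope (depth=0)
Step 7: enter scope (depth=1)
Step 8: exit scope (depth=0)
Step 9: enter scope (depth=1)
Step 10: exit scope (depth=0)
Step 11: declare a=58 at depth 0
Step 12: enter scope (depth=1)
Step 13: declare b=(read a)=58 at depth 1
Step 14: declare b=(read a)=58 at depth 1
Visible at query point: a=58 b=58

Answer: 1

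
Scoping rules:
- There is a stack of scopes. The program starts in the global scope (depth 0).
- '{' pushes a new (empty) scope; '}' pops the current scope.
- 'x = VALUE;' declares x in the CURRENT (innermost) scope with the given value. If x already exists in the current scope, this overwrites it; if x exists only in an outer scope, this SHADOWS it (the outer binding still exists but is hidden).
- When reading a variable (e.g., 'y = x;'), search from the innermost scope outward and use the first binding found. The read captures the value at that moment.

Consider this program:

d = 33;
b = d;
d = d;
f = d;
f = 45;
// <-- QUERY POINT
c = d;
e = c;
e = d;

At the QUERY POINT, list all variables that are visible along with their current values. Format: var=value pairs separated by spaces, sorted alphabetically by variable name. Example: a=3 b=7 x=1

Answer: b=33 d=33 f=45

Derivation:
Step 1: declare d=33 at depth 0
Step 2: declare b=(read d)=33 at depth 0
Step 3: declare d=(read d)=33 at depth 0
Step 4: declare f=(read d)=33 at depth 0
Step 5: declare f=45 at depth 0
Visible at query point: b=33 d=33 f=45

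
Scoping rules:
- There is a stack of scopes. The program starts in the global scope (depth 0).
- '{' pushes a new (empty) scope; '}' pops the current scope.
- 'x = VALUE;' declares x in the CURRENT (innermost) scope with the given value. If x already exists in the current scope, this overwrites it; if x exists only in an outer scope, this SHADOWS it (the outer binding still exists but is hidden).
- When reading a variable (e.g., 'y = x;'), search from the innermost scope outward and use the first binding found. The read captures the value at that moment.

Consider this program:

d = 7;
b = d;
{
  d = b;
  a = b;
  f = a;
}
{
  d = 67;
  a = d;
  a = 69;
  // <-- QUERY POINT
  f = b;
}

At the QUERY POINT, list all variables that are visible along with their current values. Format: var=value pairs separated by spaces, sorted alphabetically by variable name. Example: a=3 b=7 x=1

Answer: a=69 b=7 d=67

Derivation:
Step 1: declare d=7 at depth 0
Step 2: declare b=(read d)=7 at depth 0
Step 3: enter scope (depth=1)
Step 4: declare d=(read b)=7 at depth 1
Step 5: declare a=(read b)=7 at depth 1
Step 6: declare f=(read a)=7 at depth 1
Step 7: exit scope (depth=0)
Step 8: enter scope (depth=1)
Step 9: declare d=67 at depth 1
Step 10: declare a=(read d)=67 at depth 1
Step 11: declare a=69 at depth 1
Visible at query point: a=69 b=7 d=67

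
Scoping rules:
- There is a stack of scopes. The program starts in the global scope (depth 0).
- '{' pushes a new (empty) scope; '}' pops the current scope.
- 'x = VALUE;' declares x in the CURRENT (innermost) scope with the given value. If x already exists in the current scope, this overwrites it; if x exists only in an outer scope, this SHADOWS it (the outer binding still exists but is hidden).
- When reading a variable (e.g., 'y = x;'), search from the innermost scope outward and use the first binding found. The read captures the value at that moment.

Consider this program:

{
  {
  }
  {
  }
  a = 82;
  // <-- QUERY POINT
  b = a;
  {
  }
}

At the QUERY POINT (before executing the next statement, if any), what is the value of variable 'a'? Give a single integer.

Answer: 82

Derivation:
Step 1: enter scope (depth=1)
Step 2: enter scope (depth=2)
Step 3: exit scope (depth=1)
Step 4: enter scope (depth=2)
Step 5: exit scope (depth=1)
Step 6: declare a=82 at depth 1
Visible at query point: a=82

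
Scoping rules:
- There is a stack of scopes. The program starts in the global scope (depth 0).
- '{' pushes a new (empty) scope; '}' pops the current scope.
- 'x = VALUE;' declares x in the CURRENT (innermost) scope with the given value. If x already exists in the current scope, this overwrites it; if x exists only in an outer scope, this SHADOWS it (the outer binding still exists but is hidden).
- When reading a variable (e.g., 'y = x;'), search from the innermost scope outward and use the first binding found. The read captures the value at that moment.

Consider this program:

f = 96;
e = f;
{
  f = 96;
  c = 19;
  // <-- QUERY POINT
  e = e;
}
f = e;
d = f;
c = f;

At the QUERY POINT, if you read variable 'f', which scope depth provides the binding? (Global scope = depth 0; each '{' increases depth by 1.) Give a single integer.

Step 1: declare f=96 at depth 0
Step 2: declare e=(read f)=96 at depth 0
Step 3: enter scope (depth=1)
Step 4: declare f=96 at depth 1
Step 5: declare c=19 at depth 1
Visible at query point: c=19 e=96 f=96

Answer: 1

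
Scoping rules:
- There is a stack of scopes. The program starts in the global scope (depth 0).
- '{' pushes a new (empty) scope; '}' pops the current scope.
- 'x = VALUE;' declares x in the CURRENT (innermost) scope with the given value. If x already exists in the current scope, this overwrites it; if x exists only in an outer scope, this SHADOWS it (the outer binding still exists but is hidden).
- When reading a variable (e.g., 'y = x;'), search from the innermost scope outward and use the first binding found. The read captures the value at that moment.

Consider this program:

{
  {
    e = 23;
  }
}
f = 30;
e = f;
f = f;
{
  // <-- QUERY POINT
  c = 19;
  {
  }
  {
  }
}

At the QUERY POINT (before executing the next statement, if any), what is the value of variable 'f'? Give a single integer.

Step 1: enter scope (depth=1)
Step 2: enter scope (depth=2)
Step 3: declare e=23 at depth 2
Step 4: exit scope (depth=1)
Step 5: exit scope (depth=0)
Step 6: declare f=30 at depth 0
Step 7: declare e=(read f)=30 at depth 0
Step 8: declare f=(read f)=30 at depth 0
Step 9: enter scope (depth=1)
Visible at query point: e=30 f=30

Answer: 30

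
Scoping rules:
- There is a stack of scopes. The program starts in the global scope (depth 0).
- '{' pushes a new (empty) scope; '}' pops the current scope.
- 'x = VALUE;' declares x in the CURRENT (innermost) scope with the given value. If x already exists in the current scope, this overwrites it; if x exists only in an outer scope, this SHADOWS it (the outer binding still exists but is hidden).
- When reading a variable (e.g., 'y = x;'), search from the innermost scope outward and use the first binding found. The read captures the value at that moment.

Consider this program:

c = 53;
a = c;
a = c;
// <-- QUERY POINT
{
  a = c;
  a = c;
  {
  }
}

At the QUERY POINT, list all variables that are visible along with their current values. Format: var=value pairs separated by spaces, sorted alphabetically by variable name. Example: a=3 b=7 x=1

Answer: a=53 c=53

Derivation:
Step 1: declare c=53 at depth 0
Step 2: declare a=(read c)=53 at depth 0
Step 3: declare a=(read c)=53 at depth 0
Visible at query point: a=53 c=53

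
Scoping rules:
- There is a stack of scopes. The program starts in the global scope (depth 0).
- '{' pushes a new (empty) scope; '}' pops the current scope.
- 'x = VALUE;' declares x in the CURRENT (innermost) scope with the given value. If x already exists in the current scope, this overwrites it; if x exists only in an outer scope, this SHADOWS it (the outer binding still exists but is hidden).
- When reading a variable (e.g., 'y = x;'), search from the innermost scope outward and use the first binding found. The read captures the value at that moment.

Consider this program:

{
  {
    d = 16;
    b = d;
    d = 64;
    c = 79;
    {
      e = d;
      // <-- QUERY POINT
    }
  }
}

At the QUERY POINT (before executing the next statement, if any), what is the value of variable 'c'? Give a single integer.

Answer: 79

Derivation:
Step 1: enter scope (depth=1)
Step 2: enter scope (depth=2)
Step 3: declare d=16 at depth 2
Step 4: declare b=(read d)=16 at depth 2
Step 5: declare d=64 at depth 2
Step 6: declare c=79 at depth 2
Step 7: enter scope (depth=3)
Step 8: declare e=(read d)=64 at depth 3
Visible at query point: b=16 c=79 d=64 e=64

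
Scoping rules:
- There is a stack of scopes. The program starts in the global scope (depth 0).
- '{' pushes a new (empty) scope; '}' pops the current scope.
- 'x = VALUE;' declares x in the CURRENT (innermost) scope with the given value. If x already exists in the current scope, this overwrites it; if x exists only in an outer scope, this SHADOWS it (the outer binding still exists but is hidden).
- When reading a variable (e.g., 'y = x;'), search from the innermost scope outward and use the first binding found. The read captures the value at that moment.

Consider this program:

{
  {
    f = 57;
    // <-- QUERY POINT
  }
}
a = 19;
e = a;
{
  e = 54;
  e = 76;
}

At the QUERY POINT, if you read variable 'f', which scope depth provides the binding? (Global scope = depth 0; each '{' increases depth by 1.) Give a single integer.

Answer: 2

Derivation:
Step 1: enter scope (depth=1)
Step 2: enter scope (depth=2)
Step 3: declare f=57 at depth 2
Visible at query point: f=57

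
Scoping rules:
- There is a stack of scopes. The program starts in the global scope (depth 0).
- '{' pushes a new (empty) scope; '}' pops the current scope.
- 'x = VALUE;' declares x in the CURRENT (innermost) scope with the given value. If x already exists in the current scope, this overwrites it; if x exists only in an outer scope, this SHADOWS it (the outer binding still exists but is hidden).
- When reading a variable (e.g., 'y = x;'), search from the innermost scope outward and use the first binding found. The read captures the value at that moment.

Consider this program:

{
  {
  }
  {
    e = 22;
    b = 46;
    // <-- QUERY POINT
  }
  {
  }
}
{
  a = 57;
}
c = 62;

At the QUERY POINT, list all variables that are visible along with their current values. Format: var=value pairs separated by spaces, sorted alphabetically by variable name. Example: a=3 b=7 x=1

Step 1: enter scope (depth=1)
Step 2: enter scope (depth=2)
Step 3: exit scope (depth=1)
Step 4: enter scope (depth=2)
Step 5: declare e=22 at depth 2
Step 6: declare b=46 at depth 2
Visible at query point: b=46 e=22

Answer: b=46 e=22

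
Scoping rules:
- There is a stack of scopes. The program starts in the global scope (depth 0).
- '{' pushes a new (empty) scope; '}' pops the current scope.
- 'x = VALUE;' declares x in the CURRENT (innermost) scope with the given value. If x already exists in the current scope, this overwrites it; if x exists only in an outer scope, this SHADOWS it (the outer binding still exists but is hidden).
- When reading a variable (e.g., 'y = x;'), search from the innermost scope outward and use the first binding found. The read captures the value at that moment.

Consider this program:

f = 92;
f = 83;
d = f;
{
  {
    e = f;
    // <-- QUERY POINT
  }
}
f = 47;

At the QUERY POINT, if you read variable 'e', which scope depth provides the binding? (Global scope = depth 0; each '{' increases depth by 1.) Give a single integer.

Answer: 2

Derivation:
Step 1: declare f=92 at depth 0
Step 2: declare f=83 at depth 0
Step 3: declare d=(read f)=83 at depth 0
Step 4: enter scope (depth=1)
Step 5: enter scope (depth=2)
Step 6: declare e=(read f)=83 at depth 2
Visible at query point: d=83 e=83 f=83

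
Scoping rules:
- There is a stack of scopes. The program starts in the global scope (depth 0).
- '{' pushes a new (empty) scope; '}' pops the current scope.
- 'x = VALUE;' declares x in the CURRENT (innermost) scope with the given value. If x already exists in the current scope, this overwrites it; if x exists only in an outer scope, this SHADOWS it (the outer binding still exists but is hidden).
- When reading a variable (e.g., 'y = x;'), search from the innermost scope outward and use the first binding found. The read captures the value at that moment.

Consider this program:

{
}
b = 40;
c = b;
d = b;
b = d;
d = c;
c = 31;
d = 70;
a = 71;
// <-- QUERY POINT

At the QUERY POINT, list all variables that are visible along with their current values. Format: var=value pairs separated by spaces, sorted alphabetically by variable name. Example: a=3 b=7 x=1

Step 1: enter scope (depth=1)
Step 2: exit scope (depth=0)
Step 3: declare b=40 at depth 0
Step 4: declare c=(read b)=40 at depth 0
Step 5: declare d=(read b)=40 at depth 0
Step 6: declare b=(read d)=40 at depth 0
Step 7: declare d=(read c)=40 at depth 0
Step 8: declare c=31 at depth 0
Step 9: declare d=70 at depth 0
Step 10: declare a=71 at depth 0
Visible at query point: a=71 b=40 c=31 d=70

Answer: a=71 b=40 c=31 d=70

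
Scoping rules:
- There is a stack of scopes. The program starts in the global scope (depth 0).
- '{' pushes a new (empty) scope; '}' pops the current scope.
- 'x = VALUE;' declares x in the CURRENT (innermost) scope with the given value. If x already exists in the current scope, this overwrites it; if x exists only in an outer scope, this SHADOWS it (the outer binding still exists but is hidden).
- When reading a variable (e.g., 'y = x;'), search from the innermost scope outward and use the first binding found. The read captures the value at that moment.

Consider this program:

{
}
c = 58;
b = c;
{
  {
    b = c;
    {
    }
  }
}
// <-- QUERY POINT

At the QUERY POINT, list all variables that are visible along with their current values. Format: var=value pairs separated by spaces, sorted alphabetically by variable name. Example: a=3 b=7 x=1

Step 1: enter scope (depth=1)
Step 2: exit scope (depth=0)
Step 3: declare c=58 at depth 0
Step 4: declare b=(read c)=58 at depth 0
Step 5: enter scope (depth=1)
Step 6: enter scope (depth=2)
Step 7: declare b=(read c)=58 at depth 2
Step 8: enter scope (depth=3)
Step 9: exit scope (depth=2)
Step 10: exit scope (depth=1)
Step 11: exit scope (depth=0)
Visible at query point: b=58 c=58

Answer: b=58 c=58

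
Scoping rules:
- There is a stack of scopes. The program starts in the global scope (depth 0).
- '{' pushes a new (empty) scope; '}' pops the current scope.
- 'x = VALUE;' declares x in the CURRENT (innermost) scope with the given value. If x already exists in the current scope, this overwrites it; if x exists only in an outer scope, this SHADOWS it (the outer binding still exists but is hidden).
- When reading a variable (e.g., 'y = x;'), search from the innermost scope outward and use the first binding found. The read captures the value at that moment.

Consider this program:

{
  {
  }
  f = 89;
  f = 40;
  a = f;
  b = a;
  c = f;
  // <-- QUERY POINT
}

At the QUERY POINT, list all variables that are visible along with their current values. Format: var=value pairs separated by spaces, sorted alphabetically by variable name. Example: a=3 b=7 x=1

Answer: a=40 b=40 c=40 f=40

Derivation:
Step 1: enter scope (depth=1)
Step 2: enter scope (depth=2)
Step 3: exit scope (depth=1)
Step 4: declare f=89 at depth 1
Step 5: declare f=40 at depth 1
Step 6: declare a=(read f)=40 at depth 1
Step 7: declare b=(read a)=40 at depth 1
Step 8: declare c=(read f)=40 at depth 1
Visible at query point: a=40 b=40 c=40 f=40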